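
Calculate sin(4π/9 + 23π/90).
sin(4π/9 + 23π/90) = sin 4π/9 cos 23π/90 + cos 4π/9 sin 23π/90 = 0.809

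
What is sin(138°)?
sin(138°) = 0.6691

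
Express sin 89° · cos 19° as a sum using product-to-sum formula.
sin 89° cos 19° = (1/2)[sin(89°+19°) + sin(89°-19°)]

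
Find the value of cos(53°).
cos(53°) = 0.6018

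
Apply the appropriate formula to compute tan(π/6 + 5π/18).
tan(π/6 + 5π/18) = (tan π/6 + tan 5π/18)/(1 - tan π/6 tan 5π/18) = 5.671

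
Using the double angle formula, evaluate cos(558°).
cos(558°) = cos²279° - sin²279° = -0.9511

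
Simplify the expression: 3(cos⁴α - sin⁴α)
3(cos⁴α - sin⁴α) = 3(cos(2α)) (using Factoring + double angle)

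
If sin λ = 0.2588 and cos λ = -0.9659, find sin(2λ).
sin(2λ) = 2 sin λ cos λ = -0.4999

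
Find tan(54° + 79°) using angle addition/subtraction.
tan(54° + 79°) = (tan 54° + tan 79°)/(1 - tan 54° tan 79°) = -1.072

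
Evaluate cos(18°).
cos(18°) = 0.9511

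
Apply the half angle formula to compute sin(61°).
sin(61°) = √((1 - cos 122°)/2) = 0.8746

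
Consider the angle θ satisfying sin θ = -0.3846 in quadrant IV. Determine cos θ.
cos θ = √(1 - sin²θ) = 0.9231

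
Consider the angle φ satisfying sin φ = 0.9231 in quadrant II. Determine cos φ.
cos φ = ±√(1 - sin²φ) = -0.3846 (negative in QII)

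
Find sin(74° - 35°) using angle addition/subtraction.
sin(74° - 35°) = sin 74° cos 35° - cos 74° sin 35° = 0.6293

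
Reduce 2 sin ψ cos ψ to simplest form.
2 sin ψ cos ψ = sin(2ψ) (using Double angle)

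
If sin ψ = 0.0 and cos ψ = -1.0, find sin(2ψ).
sin(2ψ) = 2 sin ψ cos ψ = 0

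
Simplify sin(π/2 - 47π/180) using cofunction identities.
sin(π/2 - 47π/180) = cos(47π/180)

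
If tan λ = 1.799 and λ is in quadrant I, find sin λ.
sin λ = 0.874 (using tan²λ + 1 = sec²λ)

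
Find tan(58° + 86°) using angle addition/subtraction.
tan(58° + 86°) = (tan 58° + tan 86°)/(1 - tan 58° tan 86°) = -0.7265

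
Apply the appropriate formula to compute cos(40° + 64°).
cos(40° + 64°) = cos 40° cos 64° - sin 40° sin 64° = -0.2419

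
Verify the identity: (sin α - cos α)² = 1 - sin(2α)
LHS = sin²α - 2 sin α cos α + cos²α = (sin²α + cos²α) - 2 sin α cos α = 1 - sin(2α) = RHS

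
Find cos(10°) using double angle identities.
cos(10°) = cos²5° - sin²5° = 0.9848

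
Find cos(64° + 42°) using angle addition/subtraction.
cos(64° + 42°) = cos 64° cos 42° - sin 64° sin 42° = -0.2756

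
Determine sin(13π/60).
sin(13π/60) = 0.6293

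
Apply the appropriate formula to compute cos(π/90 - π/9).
cos(π/90 - π/9) = cos π/90 cos π/9 + sin π/90 sin π/9 = 0.9511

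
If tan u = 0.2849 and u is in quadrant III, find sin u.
sin u = -0.274 (using tan²u + 1 = sec²u)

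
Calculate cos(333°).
cos(333°) = 0.891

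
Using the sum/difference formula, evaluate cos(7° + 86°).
cos(7° + 86°) = cos 7° cos 86° - sin 7° sin 86° = -0.05234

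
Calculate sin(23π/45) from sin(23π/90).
sin(23π/45) = 2 sin 23π/90 cos 23π/90 = 0.9994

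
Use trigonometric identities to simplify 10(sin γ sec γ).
10(sin γ sec γ) = 10(tan γ) (using Reciprocal + quotient)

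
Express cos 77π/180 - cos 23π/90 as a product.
cos 77π/180 - cos 23π/90 = -2 sin(41π/120) sin(31π/360)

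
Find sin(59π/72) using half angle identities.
sin(59π/72) = √((1 - cos 59π/36)/2) = 0.5373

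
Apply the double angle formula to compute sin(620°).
sin(620°) = 2 sin 310° cos 310° = -0.9848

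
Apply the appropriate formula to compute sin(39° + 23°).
sin(39° + 23°) = sin 39° cos 23° + cos 39° sin 23° = 0.8829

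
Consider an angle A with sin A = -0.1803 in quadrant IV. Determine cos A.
cos A = √(1 - sin²A) = 0.9836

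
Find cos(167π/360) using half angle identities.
cos(167π/360) = √((1 + cos 167π/180)/2) = 0.1132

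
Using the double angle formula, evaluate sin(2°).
sin(2°) = 2 sin 1° cos 1° = 0.0349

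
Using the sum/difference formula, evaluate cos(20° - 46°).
cos(20° - 46°) = cos 20° cos 46° + sin 20° sin 46° = 0.8988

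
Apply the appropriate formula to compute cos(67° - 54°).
cos(67° - 54°) = cos 67° cos 54° + sin 67° sin 54° = 0.9744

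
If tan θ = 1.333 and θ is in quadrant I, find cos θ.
cos θ = 0.6001 (using tan²θ + 1 = sec²θ)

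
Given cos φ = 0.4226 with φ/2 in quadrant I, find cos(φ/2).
cos(φ/2) = ±√((1 + cos φ)/2); positive since φ/2 ∈ QI, so cos(φ/2) = 0.8434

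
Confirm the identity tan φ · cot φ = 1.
LHS = (sin φ/cos φ) · (cos φ/sin φ) = 1 = RHS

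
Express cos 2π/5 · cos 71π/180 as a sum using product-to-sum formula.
cos 2π/5 cos 71π/180 = (1/2)[cos(2π/5-71π/180) + cos(2π/5+71π/180)]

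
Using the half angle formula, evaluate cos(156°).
cos(156°) = -√((1 + cos 312°)/2) = -0.9135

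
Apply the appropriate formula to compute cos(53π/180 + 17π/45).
cos(53π/180 + 17π/45) = cos 53π/180 cos 17π/45 - sin 53π/180 sin 17π/45 = -0.515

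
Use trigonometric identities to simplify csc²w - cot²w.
csc²w - cot²w = 1 (using Pythagorean identity)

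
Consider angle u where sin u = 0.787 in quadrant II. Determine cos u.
cos u = ±√(1 - sin²u) = -0.617 (negative in QII)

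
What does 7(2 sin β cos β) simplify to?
7(2 sin β cos β) = 7(sin(2β)) (using Double angle)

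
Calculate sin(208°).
sin(208°) = -0.4695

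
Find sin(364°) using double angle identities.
sin(364°) = 2 sin 182° cos 182° = 0.06976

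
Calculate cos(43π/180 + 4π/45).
cos(43π/180 + 4π/45) = cos 43π/180 cos 4π/45 - sin 43π/180 sin 4π/45 = 0.515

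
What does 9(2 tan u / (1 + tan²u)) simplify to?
9(2 tan u / (1 + tan²u)) = 9(sin(2u)) (using Double angle)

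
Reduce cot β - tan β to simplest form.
cot β - tan β = 2 cot(2β) (using Double angle)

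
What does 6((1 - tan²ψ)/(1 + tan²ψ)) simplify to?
6((1 - tan²ψ)/(1 + tan²ψ)) = 6(cos(2ψ)) (using Double angle)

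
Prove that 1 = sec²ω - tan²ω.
RHS = 1/cos²ω - sin²ω/cos²ω = (1 - sin²ω)/cos²ω = cos²ω/cos²ω = 1 = LHS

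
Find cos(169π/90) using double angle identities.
cos(169π/90) = cos²169π/180 - sin²169π/180 = 0.9272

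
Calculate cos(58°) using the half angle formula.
cos(58°) = √((1 + cos 116°)/2) = 0.5299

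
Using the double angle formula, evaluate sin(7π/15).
sin(7π/15) = 2 sin 7π/30 cos 7π/30 = 0.9945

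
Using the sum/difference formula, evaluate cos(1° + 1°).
cos(1° + 1°) = cos 1° cos 1° - sin 1° sin 1° = 0.9994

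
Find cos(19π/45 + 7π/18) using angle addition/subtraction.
cos(19π/45 + 7π/18) = cos 19π/45 cos 7π/18 - sin 19π/45 sin 7π/18 = -0.829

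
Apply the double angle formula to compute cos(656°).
cos(656°) = 2cos²328° - 1 = 0.4384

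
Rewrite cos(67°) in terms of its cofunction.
cos(67°) = sin(90° - 67°) = sin(23°)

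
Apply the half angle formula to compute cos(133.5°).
cos(133.5°) = -√((1 + cos 267°)/2) = -0.6884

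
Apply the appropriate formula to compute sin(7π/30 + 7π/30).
sin(7π/30 + 7π/30) = sin 7π/30 cos 7π/30 + cos 7π/30 sin 7π/30 = 0.9945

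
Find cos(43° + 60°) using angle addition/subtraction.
cos(43° + 60°) = cos 43° cos 60° - sin 43° sin 60° = -0.225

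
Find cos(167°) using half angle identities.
cos(167°) = -√((1 + cos 334°)/2) = -0.9744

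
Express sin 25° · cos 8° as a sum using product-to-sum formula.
sin 25° cos 8° = (1/2)[sin(25°+8°) + sin(25°-8°)]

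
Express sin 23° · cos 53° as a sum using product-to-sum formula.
sin 23° cos 53° = (1/2)[sin(23°+53°) + sin(23°-53°)]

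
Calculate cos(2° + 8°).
cos(2° + 8°) = cos 2° cos 8° - sin 2° sin 8° = 0.9848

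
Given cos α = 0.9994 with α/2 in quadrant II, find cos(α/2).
cos(α/2) = ±√((1 + cos α)/2); negative since α/2 ∈ QII, so cos(α/2) = -0.9998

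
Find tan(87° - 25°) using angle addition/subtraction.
tan(87° - 25°) = (tan 87° - tan 25°)/(1 + tan 87° tan 25°) = 1.881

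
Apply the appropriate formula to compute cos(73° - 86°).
cos(73° - 86°) = cos 73° cos 86° + sin 73° sin 86° = 0.9744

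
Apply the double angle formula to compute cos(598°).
cos(598°) = cos²299° - sin²299° = -0.5299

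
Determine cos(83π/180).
cos(83π/180) = 0.1219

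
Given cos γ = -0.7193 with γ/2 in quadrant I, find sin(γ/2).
sin(γ/2) = ±√((1 - cos γ)/2); positive since γ/2 ∈ QI, so sin(γ/2) = 0.9272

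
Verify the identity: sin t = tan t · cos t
RHS = (sin t/cos t) · cos t = sin t = LHS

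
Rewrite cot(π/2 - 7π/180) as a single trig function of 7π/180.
cot(π/2 - 7π/180) = tan(7π/180)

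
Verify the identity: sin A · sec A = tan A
LHS = sin A · (1/cos A) = sin A/cos A = tan A = RHS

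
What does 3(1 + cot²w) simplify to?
3(1 + cot²w) = 3(csc²w) (using Pythagorean identity)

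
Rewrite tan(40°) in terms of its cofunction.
tan(40°) = cot(90° - 40°) = cot(50°)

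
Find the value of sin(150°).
sin(150°) = 1/2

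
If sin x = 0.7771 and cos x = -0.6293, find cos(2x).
cos(2x) = cos²x - sin²x = -0.2079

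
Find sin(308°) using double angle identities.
sin(308°) = 2 sin 154° cos 154° = -0.788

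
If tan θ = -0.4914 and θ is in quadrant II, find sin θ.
sin θ = 0.441 (using tan²θ + 1 = sec²θ)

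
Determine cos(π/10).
cos(π/10) = 0.9511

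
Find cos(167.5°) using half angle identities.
cos(167.5°) = -√((1 + cos 335°)/2) = -0.9763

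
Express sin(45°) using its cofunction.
sin(45°) = cos(90° - 45°) = cos(45°)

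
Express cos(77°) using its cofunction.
cos(77°) = sin(90° - 77°) = sin(13°)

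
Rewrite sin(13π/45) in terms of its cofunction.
sin(13π/45) = cos(π/2 - 13π/45) = cos(19π/90)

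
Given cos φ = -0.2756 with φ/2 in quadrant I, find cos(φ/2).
cos(φ/2) = ±√((1 + cos φ)/2); positive since φ/2 ∈ QI, so cos(φ/2) = 0.6018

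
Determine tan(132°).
tan(132°) = -1.111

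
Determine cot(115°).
cot(115°) = -0.4663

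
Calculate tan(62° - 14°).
tan(62° - 14°) = (tan 62° - tan 14°)/(1 + tan 62° tan 14°) = 1.111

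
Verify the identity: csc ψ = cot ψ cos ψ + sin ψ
RHS = cos²ψ/sin ψ + sin ψ = (cos²ψ + sin²ψ)/sin ψ = 1/sin ψ = csc ψ = LHS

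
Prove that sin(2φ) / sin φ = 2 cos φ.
LHS = 2 sin φ cos φ / sin φ = 2 cos φ = RHS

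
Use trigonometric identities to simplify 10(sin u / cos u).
10(sin u / cos u) = 10(tan u) (using Quotient identity)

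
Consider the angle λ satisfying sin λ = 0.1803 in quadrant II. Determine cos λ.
cos λ = ±√(1 - sin²λ) = -0.9836 (negative in QII)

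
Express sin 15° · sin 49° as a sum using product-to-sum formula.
sin 15° sin 49° = (1/2)[cos(15°-49°) - cos(15°+49°)]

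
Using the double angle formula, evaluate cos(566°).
cos(566°) = cos²283° - sin²283° = -0.8988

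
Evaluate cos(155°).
cos(155°) = -0.9063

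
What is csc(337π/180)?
csc(337π/180) = -2.559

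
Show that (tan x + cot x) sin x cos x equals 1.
LHS = (sin x/cos x + cos x/sin x) sin x cos x = ((sin²x + cos²x)/(sin x cos x)) · sin x cos x = sin²x + cos²x = 1 = RHS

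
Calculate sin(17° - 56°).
sin(17° - 56°) = sin 17° cos 56° - cos 17° sin 56° = -0.6293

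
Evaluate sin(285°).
sin(285°) = -(√6+√2)/4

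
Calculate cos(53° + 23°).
cos(53° + 23°) = cos 53° cos 23° - sin 53° sin 23° = 0.2419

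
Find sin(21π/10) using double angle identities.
sin(21π/10) = 2 sin 21π/20 cos 21π/20 = 0.309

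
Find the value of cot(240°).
cot(240°) = √3/3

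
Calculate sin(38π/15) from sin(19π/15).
sin(38π/15) = 2 sin 19π/15 cos 19π/15 = 0.9945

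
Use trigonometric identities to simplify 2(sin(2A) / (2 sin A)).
2(sin(2A) / (2 sin A)) = 2(cos A) (using Double angle)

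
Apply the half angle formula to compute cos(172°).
cos(172°) = -√((1 + cos 344°)/2) = -0.9903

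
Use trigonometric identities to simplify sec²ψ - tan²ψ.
sec²ψ - tan²ψ = 1 (using Pythagorean identity)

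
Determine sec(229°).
sec(229°) = -1.524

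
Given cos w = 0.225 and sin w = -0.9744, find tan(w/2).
tan(w/2) = sin w / (1 + cos w) = -0.7954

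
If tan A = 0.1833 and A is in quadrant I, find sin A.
sin A = 0.1803 (using tan²A + 1 = sec²A)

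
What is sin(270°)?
sin(270°) = -1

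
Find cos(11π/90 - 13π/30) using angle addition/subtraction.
cos(11π/90 - 13π/30) = cos 11π/90 cos 13π/30 + sin 11π/90 sin 13π/30 = 0.5592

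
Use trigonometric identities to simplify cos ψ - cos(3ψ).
cos ψ - cos(3ψ) = 2 sin(2ψ) sin ψ (using Sum-to-product)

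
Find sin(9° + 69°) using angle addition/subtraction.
sin(9° + 69°) = sin 9° cos 69° + cos 9° sin 69° = 0.9781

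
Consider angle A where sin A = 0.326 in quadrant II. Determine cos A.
cos A = ±√(1 - sin²A) = -0.9454 (negative in QII)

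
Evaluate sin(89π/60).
sin(89π/60) = -0.9986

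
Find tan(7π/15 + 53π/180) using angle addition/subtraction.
tan(7π/15 + 53π/180) = (tan 7π/15 + tan 53π/180)/(1 - tan 7π/15 tan 53π/180) = -0.9325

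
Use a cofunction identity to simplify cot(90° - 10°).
cot(90° - 10°) = tan(10°)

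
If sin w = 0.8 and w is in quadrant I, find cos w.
cos w = 0.6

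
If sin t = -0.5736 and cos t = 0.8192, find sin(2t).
sin(2t) = 2 sin t cos t = -0.9398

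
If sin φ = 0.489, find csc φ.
csc φ = 1/sin φ = 2.045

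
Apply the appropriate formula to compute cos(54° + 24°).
cos(54° + 24°) = cos 54° cos 24° - sin 54° sin 24° = 0.2079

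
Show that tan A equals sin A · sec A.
RHS = sin A · (1/cos A) = sin A/cos A = tan A = LHS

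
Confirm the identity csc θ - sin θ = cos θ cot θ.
LHS = 1/sin θ - sin θ = (1 - sin²θ)/sin θ = cos²θ/sin θ = cos θ · (cos θ/sin θ) = cos θ cot θ = RHS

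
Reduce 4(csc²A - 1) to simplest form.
4(csc²A - 1) = 4(cot²A) (using Pythagorean identity)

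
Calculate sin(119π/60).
sin(119π/60) = -0.05234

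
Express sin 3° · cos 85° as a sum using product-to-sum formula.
sin 3° cos 85° = (1/2)[sin(3°+85°) + sin(3°-85°)]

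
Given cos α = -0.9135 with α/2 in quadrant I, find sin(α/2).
sin(α/2) = ±√((1 - cos α)/2); positive since α/2 ∈ QI, so sin(α/2) = 0.9781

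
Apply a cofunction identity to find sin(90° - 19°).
sin(90° - 19°) = cos(19°) = 0.9455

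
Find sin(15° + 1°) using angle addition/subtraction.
sin(15° + 1°) = sin 15° cos 1° + cos 15° sin 1° = 0.2756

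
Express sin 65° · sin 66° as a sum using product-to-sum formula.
sin 65° sin 66° = (1/2)[cos(65°-66°) - cos(65°+66°)]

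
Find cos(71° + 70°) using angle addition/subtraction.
cos(71° + 70°) = cos 71° cos 70° - sin 71° sin 70° = -0.7771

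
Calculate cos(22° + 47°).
cos(22° + 47°) = cos 22° cos 47° - sin 22° sin 47° = 0.3584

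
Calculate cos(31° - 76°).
cos(31° - 76°) = cos 31° cos 76° + sin 31° sin 76° = √2/2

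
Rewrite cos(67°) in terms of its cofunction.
cos(67°) = sin(90° - 67°) = sin(23°)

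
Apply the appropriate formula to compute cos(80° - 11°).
cos(80° - 11°) = cos 80° cos 11° + sin 80° sin 11° = 0.3584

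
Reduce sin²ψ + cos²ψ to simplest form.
sin²ψ + cos²ψ = 1 (using Pythagorean identity)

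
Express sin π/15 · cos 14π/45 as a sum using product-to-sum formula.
sin π/15 cos 14π/45 = (1/2)[sin(π/15+14π/45) + sin(π/15-14π/45)]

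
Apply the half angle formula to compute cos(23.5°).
cos(23.5°) = √((1 + cos 47°)/2) = 0.9171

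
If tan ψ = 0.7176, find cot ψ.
cot ψ = 1/tan ψ = 1.394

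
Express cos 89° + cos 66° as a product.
cos 89° + cos 66° = 2 cos(77.5°) cos(11.5°)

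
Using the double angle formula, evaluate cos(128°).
cos(128°) = cos²64° - sin²64° = -0.6157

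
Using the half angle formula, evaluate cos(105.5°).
cos(105.5°) = -√((1 + cos 211°)/2) = -0.2672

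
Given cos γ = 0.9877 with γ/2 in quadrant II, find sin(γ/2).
sin(γ/2) = ±√((1 - cos γ)/2); positive since γ/2 ∈ QII, so sin(γ/2) = 0.07842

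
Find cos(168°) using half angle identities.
cos(168°) = -√((1 + cos 336°)/2) = -0.9781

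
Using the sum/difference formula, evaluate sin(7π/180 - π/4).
sin(7π/180 - π/4) = sin 7π/180 cos π/4 - cos 7π/180 sin π/4 = -0.6157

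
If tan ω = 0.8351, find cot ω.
cot ω = 1/tan ω = 1.197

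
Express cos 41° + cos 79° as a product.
cos 41° + cos 79° = 2 cos(60°) cos(-19°)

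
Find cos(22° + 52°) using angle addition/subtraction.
cos(22° + 52°) = cos 22° cos 52° - sin 22° sin 52° = 0.2756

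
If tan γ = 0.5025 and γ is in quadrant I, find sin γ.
sin γ = 0.449 (using tan²γ + 1 = sec²γ)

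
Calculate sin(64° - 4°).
sin(64° - 4°) = sin 64° cos 4° - cos 64° sin 4° = √3/2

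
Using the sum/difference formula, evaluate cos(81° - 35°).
cos(81° - 35°) = cos 81° cos 35° + sin 81° sin 35° = 0.6947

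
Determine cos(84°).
cos(84°) = 0.1045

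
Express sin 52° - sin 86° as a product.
sin 52° - sin 86° = 2 cos(69°) sin(-17°)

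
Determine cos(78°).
cos(78°) = 0.2079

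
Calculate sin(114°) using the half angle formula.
sin(114°) = √((1 - cos 228°)/2) = 0.9135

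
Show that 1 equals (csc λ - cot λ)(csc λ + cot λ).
RHS = csc²λ - cot²λ = (1 + cot²λ) - cot²λ = 1 = LHS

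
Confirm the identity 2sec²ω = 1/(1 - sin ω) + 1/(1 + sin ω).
RHS = [(1 + sin ω) + (1 - sin ω)] / [(1 - sin ω)(1 + sin ω)] = 2/(1 - sin²ω) = 2/cos²ω = 2sec²ω = LHS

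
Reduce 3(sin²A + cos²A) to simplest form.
3(sin²A + cos²A) = 3 (using Pythagorean identity)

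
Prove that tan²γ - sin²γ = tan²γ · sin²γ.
LHS = sin²γ/cos²γ - sin²γ = sin²γ(1/cos²γ - 1) = sin²γ · (1 - cos²γ)/cos²γ = sin²γ · sin²γ/cos²γ = sin²γ · tan²γ = RHS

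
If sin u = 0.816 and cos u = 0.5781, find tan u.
tan u = sin u / cos u = 1.412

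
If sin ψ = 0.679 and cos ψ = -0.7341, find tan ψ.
tan ψ = sin ψ / cos ψ = -0.9249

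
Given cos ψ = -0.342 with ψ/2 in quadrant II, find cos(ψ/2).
cos(ψ/2) = ±√((1 + cos ψ)/2); negative since ψ/2 ∈ QII, so cos(ψ/2) = -0.5736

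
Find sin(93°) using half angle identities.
sin(93°) = √((1 - cos 186°)/2) = 0.9986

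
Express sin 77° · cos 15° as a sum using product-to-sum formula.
sin 77° cos 15° = (1/2)[sin(77°+15°) + sin(77°-15°)]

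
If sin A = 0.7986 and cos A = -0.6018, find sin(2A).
sin(2A) = 2 sin A cos A = -0.9612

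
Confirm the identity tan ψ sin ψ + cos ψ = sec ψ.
LHS = sin²ψ/cos ψ + cos ψ = (sin²ψ + cos²ψ)/cos ψ = 1/cos ψ = sec ψ = RHS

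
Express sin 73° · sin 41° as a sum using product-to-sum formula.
sin 73° sin 41° = (1/2)[cos(73°-41°) - cos(73°+41°)]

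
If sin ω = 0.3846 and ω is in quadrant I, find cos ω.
cos ω = 0.9231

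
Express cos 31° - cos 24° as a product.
cos 31° - cos 24° = -2 sin(27.5°) sin(3.5°)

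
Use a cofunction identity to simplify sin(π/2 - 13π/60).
sin(π/2 - 13π/60) = cos(13π/60)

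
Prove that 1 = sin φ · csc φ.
RHS = sin φ · (1/sin φ) = 1 = LHS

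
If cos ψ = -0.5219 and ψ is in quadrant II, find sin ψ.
sin ψ = 0.853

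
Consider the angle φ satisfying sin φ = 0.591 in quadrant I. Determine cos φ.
cos φ = √(1 - sin²φ) = 0.8067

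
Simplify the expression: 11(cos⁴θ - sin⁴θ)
11(cos⁴θ - sin⁴θ) = 11(cos(2θ)) (using Factoring + double angle)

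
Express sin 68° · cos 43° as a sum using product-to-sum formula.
sin 68° cos 43° = (1/2)[sin(68°+43°) + sin(68°-43°)]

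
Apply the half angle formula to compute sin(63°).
sin(63°) = √((1 - cos 126°)/2) = 0.891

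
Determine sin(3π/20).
sin(3π/20) = 0.454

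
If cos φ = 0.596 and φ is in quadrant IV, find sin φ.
sin φ = -0.803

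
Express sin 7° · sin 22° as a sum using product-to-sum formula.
sin 7° sin 22° = (1/2)[cos(7°-22°) - cos(7°+22°)]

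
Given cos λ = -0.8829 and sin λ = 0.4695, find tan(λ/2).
tan(λ/2) = sin λ / (1 + cos λ) = 4.009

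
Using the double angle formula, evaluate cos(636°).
cos(636°) = cos²318° - sin²318° = 0.1045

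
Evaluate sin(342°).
sin(342°) = -0.309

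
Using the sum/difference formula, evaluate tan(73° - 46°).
tan(73° - 46°) = (tan 73° - tan 46°)/(1 + tan 73° tan 46°) = 0.5095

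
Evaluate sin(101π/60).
sin(101π/60) = -0.8387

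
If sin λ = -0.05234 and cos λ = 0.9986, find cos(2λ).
cos(2λ) = cos²λ - sin²λ = 0.9945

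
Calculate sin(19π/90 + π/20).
sin(19π/90 + π/20) = sin 19π/90 cos π/20 + cos 19π/90 sin π/20 = 0.7314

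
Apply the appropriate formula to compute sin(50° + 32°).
sin(50° + 32°) = sin 50° cos 32° + cos 50° sin 32° = 0.9903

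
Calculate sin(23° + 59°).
sin(23° + 59°) = sin 23° cos 59° + cos 23° sin 59° = 0.9903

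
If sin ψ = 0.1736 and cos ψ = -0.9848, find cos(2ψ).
cos(2ψ) = cos²ψ - sin²ψ = 0.9397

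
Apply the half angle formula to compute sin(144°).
sin(144°) = √((1 - cos 288°)/2) = 0.5878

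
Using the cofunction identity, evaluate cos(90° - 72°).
cos(90° - 72°) = sin(72°) = 0.9511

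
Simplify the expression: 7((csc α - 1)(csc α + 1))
7((csc α - 1)(csc α + 1)) = 7(cot²α) (using Diff. of squares)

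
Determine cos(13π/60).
cos(13π/60) = 0.7771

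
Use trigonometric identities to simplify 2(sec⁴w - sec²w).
2(sec⁴w - sec²w) = 2(tan⁴w + tan²w) (using Pythagorean)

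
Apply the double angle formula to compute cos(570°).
cos(570°) = cos²285° - sin²285° = -√3/2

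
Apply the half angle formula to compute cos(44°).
cos(44°) = √((1 + cos 88°)/2) = 0.7193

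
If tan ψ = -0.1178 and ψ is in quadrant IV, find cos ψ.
cos ψ = 0.9931 (using tan²ψ + 1 = sec²ψ)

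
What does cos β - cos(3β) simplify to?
cos β - cos(3β) = 2 sin(2β) sin β (using Sum-to-product)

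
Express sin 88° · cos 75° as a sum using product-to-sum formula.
sin 88° cos 75° = (1/2)[sin(88°+75°) + sin(88°-75°)]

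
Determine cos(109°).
cos(109°) = -0.3256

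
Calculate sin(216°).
sin(216°) = -0.5878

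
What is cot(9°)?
cot(9°) = 6.314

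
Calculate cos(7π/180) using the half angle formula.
cos(7π/180) = √((1 + cos 7π/90)/2) = 0.9925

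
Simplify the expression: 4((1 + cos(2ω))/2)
4((1 + cos(2ω))/2) = 4(cos²ω) (using Power reduction)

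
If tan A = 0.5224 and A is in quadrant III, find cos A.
cos A = -0.8863 (using tan²A + 1 = sec²A)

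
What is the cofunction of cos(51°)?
cos(51°) = sin(90° - 51°) = sin(39°)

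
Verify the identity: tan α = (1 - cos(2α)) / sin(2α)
RHS = 2sin²α / (2 sin α cos α) = sin α/cos α = tan α = LHS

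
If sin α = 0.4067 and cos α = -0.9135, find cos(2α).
cos(2α) = cos²α - sin²α = 0.6691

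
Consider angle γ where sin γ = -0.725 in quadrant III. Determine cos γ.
cos γ = ±√(1 - sin²γ) = -0.6887 (negative in QIII)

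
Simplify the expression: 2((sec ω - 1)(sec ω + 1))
2((sec ω - 1)(sec ω + 1)) = 2(tan²ω) (using Diff. of squares)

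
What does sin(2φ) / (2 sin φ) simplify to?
sin(2φ) / (2 sin φ) = cos φ (using Double angle)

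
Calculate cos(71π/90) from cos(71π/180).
cos(71π/90) = cos²71π/180 - sin²71π/180 = -0.788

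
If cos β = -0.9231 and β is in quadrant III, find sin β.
sin β = -0.3846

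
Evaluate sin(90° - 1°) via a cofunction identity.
sin(90° - 1°) = cos(1°) = 0.9998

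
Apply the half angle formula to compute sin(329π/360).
sin(329π/360) = √((1 - cos 329π/180)/2) = 0.2672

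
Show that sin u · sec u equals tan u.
LHS = sin u · (1/cos u) = sin u/cos u = tan u = RHS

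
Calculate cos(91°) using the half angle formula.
cos(91°) = -√((1 + cos 182°)/2) = -0.01745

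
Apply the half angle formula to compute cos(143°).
cos(143°) = -√((1 + cos 286°)/2) = -0.7986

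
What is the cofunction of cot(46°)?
cot(46°) = tan(90° - 46°) = tan(44°)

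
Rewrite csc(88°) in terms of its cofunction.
csc(88°) = sec(90° - 88°) = sec(2°)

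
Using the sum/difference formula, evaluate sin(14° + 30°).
sin(14° + 30°) = sin 14° cos 30° + cos 14° sin 30° = 0.6947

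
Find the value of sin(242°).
sin(242°) = -0.8829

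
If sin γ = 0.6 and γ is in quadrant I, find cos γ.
cos γ = 0.8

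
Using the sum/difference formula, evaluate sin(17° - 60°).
sin(17° - 60°) = sin 17° cos 60° - cos 17° sin 60° = -0.682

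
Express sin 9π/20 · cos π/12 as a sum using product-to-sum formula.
sin 9π/20 cos π/12 = (1/2)[sin(9π/20+π/12) + sin(9π/20-π/12)]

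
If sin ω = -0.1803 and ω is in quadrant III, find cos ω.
cos ω = -0.9836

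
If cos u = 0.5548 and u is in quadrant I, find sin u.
sin u = 0.832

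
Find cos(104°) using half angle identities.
cos(104°) = -√((1 + cos 208°)/2) = -0.2419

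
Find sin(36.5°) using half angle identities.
sin(36.5°) = √((1 - cos 73°)/2) = 0.5948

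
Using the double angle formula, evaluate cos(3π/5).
cos(3π/5) = cos²3π/10 - sin²3π/10 = -0.309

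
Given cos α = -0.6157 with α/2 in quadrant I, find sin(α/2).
sin(α/2) = ±√((1 - cos α)/2); positive since α/2 ∈ QI, so sin(α/2) = 0.8988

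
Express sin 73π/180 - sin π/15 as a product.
sin 73π/180 - sin π/15 = 2 cos(17π/72) sin(61π/360)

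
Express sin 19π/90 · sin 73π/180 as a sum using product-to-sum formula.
sin 19π/90 sin 73π/180 = (1/2)[cos(19π/90-73π/180) - cos(19π/90+73π/180)]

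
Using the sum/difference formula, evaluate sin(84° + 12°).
sin(84° + 12°) = sin 84° cos 12° + cos 84° sin 12° = 0.9945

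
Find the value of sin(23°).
sin(23°) = 0.3907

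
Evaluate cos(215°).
cos(215°) = -0.8192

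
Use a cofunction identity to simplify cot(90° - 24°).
cot(90° - 24°) = tan(24°)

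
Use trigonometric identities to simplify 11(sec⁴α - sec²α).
11(sec⁴α - sec²α) = 11(tan⁴α + tan²α) (using Pythagorean)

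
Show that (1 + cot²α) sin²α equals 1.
LHS = csc²α · sin²α = (1/sin²α) · sin²α = 1 = RHS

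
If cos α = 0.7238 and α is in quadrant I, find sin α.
sin α = 0.69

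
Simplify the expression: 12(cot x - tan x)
12(cot x - tan x) = 12(2 cot(2x)) (using Double angle)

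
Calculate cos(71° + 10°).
cos(71° + 10°) = cos 71° cos 10° - sin 71° sin 10° = 0.1564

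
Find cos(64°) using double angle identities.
cos(64°) = 1 - 2sin²32° = 0.4384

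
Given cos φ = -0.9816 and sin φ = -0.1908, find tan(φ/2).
tan(φ/2) = sin φ / (1 + cos φ) = -10.37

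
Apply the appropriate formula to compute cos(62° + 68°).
cos(62° + 68°) = cos 62° cos 68° - sin 62° sin 68° = -0.6428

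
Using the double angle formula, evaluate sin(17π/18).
sin(17π/18) = 2 sin 17π/36 cos 17π/36 = 0.1736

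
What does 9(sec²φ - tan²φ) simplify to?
9(sec²φ - tan²φ) = 9 (using Pythagorean identity)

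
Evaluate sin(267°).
sin(267°) = -0.9986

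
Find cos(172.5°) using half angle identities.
cos(172.5°) = -√((1 + cos 345°)/2) = -0.9914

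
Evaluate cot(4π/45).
cot(4π/45) = 3.487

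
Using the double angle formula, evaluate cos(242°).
cos(242°) = cos²121° - sin²121° = -0.4695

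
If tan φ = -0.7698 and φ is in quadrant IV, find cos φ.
cos φ = 0.7924 (using tan²φ + 1 = sec²φ)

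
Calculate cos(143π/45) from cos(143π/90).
cos(143π/45) = cos²143π/90 - sin²143π/90 = -0.848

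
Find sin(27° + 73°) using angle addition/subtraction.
sin(27° + 73°) = sin 27° cos 73° + cos 27° sin 73° = 0.9848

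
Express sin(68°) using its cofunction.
sin(68°) = cos(90° - 68°) = cos(22°)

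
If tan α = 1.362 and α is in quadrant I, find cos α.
cos α = 0.5918 (using tan²α + 1 = sec²α)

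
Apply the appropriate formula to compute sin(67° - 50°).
sin(67° - 50°) = sin 67° cos 50° - cos 67° sin 50° = 0.2924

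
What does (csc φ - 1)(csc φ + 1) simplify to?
(csc φ - 1)(csc φ + 1) = cot²φ (using Diff. of squares)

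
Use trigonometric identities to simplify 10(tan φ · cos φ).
10(tan φ · cos φ) = 10(sin φ) (using Quotient identity)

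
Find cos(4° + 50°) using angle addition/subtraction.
cos(4° + 50°) = cos 4° cos 50° - sin 4° sin 50° = 0.5878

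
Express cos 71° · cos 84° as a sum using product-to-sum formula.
cos 71° cos 84° = (1/2)[cos(71°-84°) + cos(71°+84°)]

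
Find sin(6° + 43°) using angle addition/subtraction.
sin(6° + 43°) = sin 6° cos 43° + cos 6° sin 43° = 0.7547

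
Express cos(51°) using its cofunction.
cos(51°) = sin(90° - 51°) = sin(39°)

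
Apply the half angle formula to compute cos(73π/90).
cos(73π/90) = -√((1 + cos 73π/45)/2) = -0.829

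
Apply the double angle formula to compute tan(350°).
tan(350°) = 2 tan 175° / (1 - tan²175°) = -0.1763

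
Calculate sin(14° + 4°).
sin(14° + 4°) = sin 14° cos 4° + cos 14° sin 4° = 0.309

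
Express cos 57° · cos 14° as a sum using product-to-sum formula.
cos 57° cos 14° = (1/2)[cos(57°-14°) + cos(57°+14°)]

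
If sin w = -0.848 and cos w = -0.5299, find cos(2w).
cos(2w) = cos²w - sin²w = -0.4383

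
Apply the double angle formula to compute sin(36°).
sin(36°) = 2 sin 18° cos 18° = 0.5878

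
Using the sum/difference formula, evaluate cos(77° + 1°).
cos(77° + 1°) = cos 77° cos 1° - sin 77° sin 1° = 0.2079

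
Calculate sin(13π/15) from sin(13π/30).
sin(13π/15) = 2 sin 13π/30 cos 13π/30 = 0.4067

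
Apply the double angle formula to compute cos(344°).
cos(344°) = 2cos²172° - 1 = 0.9613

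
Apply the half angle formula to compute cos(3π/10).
cos(3π/10) = √((1 + cos 3π/5)/2) = 0.5878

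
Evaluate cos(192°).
cos(192°) = -0.9781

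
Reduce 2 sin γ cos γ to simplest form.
2 sin γ cos γ = sin(2γ) (using Double angle)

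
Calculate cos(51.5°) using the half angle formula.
cos(51.5°) = √((1 + cos 103°)/2) = 0.6225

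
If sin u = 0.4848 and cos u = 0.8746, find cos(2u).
cos(2u) = cos²u - sin²u = 0.5299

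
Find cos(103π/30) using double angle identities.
cos(103π/30) = cos²103π/60 - sin²103π/60 = -0.2079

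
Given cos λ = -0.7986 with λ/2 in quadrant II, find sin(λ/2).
sin(λ/2) = ±√((1 - cos λ)/2); positive since λ/2 ∈ QII, so sin(λ/2) = 0.9483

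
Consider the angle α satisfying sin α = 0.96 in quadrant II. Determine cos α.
cos α = ±√(1 - sin²α) = -0.28 (negative in QII)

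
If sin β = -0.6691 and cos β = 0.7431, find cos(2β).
cos(2β) = cos²β - sin²β = 0.1045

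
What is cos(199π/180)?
cos(199π/180) = -0.9455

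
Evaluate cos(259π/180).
cos(259π/180) = -0.1908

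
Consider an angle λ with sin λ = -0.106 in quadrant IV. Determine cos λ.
cos λ = √(1 - sin²λ) = 0.9944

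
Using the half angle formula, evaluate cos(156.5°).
cos(156.5°) = -√((1 + cos 313°)/2) = -0.9171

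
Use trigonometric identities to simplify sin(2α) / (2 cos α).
sin(2α) / (2 cos α) = sin α (using Double angle)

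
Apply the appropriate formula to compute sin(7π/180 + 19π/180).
sin(7π/180 + 19π/180) = sin 7π/180 cos 19π/180 + cos 7π/180 sin 19π/180 = 0.4384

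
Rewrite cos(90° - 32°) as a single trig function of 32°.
cos(90° - 32°) = sin(32°)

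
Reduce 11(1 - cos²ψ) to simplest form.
11(1 - cos²ψ) = 11(sin²ψ) (using Pythagorean identity)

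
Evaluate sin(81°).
sin(81°) = 0.9877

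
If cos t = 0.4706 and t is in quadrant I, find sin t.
sin t = 0.8823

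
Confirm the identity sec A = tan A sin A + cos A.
RHS = sin²A/cos A + cos A = (sin²A + cos²A)/cos A = 1/cos A = sec A = LHS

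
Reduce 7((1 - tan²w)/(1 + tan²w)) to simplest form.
7((1 - tan²w)/(1 + tan²w)) = 7(cos(2w)) (using Double angle)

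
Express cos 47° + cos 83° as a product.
cos 47° + cos 83° = 2 cos(65°) cos(-18°)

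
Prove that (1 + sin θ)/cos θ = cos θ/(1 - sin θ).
LHS = (1 + sin θ)(1 - sin θ) / (cos θ(1 - sin θ)) = (1 - sin²θ) / (cos θ(1 - sin θ)) = cos²θ / (cos θ(1 - sin θ)) = cos θ/(1 - sin θ) = RHS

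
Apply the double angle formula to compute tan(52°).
tan(52°) = 2 tan 26° / (1 - tan²26°) = 1.28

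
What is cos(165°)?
cos(165°) = -(√6+√2)/4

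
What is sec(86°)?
sec(86°) = 14.34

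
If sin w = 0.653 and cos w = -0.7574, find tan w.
tan w = sin w / cos w = -0.8622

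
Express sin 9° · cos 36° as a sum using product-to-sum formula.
sin 9° cos 36° = (1/2)[sin(9°+36°) + sin(9°-36°)]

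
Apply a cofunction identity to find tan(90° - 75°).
tan(90° - 75°) = cot(75°) = 2-√3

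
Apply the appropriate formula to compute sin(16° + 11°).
sin(16° + 11°) = sin 16° cos 11° + cos 16° sin 11° = 0.454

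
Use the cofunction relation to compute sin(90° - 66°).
sin(90° - 66°) = cos(66°) = 0.4067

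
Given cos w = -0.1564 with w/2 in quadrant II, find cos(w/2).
cos(w/2) = ±√((1 + cos w)/2); negative since w/2 ∈ QII, so cos(w/2) = -0.6495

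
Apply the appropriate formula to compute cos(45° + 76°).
cos(45° + 76°) = cos 45° cos 76° - sin 45° sin 76° = -0.515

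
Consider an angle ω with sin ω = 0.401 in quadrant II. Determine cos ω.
cos ω = ±√(1 - sin²ω) = -0.9161 (negative in QII)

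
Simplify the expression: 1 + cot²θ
1 + cot²θ = csc²θ (using Pythagorean identity)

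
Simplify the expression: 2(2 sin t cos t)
2(2 sin t cos t) = 2(sin(2t)) (using Double angle)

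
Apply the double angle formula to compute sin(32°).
sin(32°) = 2 sin 16° cos 16° = 0.5299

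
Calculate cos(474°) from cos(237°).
cos(474°) = 1 - 2sin²237° = -0.4067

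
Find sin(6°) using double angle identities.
sin(6°) = 2 sin 3° cos 3° = 0.1045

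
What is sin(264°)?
sin(264°) = -0.9945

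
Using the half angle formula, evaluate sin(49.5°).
sin(49.5°) = √((1 - cos 99°)/2) = 0.7604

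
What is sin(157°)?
sin(157°) = 0.3907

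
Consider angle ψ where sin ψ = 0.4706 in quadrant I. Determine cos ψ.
cos ψ = √(1 - sin²ψ) = 0.8823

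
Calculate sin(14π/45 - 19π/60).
sin(14π/45 - 19π/60) = sin 14π/45 cos 19π/60 - cos 14π/45 sin 19π/60 = -0.01745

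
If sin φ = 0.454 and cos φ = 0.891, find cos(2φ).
cos(2φ) = cos²φ - sin²φ = 0.5878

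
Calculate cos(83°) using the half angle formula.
cos(83°) = √((1 + cos 166°)/2) = 0.1219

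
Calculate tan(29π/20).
tan(29π/20) = 6.314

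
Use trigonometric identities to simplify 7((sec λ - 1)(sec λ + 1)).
7((sec λ - 1)(sec λ + 1)) = 7(tan²λ) (using Diff. of squares)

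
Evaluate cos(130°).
cos(130°) = -0.6428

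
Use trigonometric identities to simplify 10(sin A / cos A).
10(sin A / cos A) = 10(tan A) (using Quotient identity)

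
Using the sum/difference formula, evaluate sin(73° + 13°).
sin(73° + 13°) = sin 73° cos 13° + cos 73° sin 13° = 0.9976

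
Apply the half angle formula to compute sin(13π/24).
sin(13π/24) = √((1 - cos 13π/12)/2) = 0.9914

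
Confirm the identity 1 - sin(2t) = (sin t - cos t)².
RHS = sin²t - 2 sin t cos t + cos²t = (sin²t + cos²t) - 2 sin t cos t = 1 - sin(2t) = LHS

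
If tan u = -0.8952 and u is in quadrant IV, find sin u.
sin u = -0.667 (using tan²u + 1 = sec²u)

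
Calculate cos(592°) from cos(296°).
cos(592°) = cos²296° - sin²296° = -0.6157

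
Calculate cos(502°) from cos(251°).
cos(502°) = cos²251° - sin²251° = -0.788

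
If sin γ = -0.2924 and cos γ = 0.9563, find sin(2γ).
sin(2γ) = 2 sin γ cos γ = -0.5592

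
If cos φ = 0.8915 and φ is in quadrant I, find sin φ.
sin φ = 0.453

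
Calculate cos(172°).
cos(172°) = -0.9903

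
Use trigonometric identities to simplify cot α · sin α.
cot α · sin α = cos α (using Quotient identity)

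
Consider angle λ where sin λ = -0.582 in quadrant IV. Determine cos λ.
cos λ = √(1 - sin²λ) = 0.8132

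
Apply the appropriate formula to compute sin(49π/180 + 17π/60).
sin(49π/180 + 17π/60) = sin 49π/180 cos 17π/60 + cos 49π/180 sin 17π/60 = 0.9848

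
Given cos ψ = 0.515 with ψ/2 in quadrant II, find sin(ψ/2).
sin(ψ/2) = ±√((1 - cos ψ)/2); positive since ψ/2 ∈ QII, so sin(ψ/2) = 0.4924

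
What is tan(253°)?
tan(253°) = 3.271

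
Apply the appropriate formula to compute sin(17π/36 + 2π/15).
sin(17π/36 + 2π/15) = sin 17π/36 cos 2π/15 + cos 17π/36 sin 2π/15 = 0.9455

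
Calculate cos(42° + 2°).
cos(42° + 2°) = cos 42° cos 2° - sin 42° sin 2° = 0.7193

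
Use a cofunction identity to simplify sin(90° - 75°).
sin(90° - 75°) = cos(75°)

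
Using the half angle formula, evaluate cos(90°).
cos(90°) = √((1 + cos 180°)/2) = 0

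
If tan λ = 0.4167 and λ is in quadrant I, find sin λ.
sin λ = 0.3846 (using tan²λ + 1 = sec²λ)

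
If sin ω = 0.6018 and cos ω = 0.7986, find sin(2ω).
sin(2ω) = 2 sin ω cos ω = 0.9612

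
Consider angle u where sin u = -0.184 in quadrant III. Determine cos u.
cos u = ±√(1 - sin²u) = -0.9829 (negative in QIII)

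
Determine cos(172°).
cos(172°) = -0.9903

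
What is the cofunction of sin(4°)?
sin(4°) = cos(90° - 4°) = cos(86°)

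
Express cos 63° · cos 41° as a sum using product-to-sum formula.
cos 63° cos 41° = (1/2)[cos(63°-41°) + cos(63°+41°)]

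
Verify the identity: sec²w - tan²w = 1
LHS = 1/cos²w - sin²w/cos²w = (1 - sin²w)/cos²w = cos²w/cos²w = 1 = RHS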